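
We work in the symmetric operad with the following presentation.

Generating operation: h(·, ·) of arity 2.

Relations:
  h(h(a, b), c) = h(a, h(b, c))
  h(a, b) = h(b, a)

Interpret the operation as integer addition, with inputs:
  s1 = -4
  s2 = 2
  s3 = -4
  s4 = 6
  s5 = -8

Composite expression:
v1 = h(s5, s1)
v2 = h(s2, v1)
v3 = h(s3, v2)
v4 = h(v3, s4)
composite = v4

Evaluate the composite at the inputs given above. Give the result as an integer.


-8

h(s5, s1) = -12
h(s2, h(s5, s1)) = -10
h(s3, h(s2, h(s5, s1))) = -14
h(h(s3, h(s2, h(s5, s1))), s4) = -8


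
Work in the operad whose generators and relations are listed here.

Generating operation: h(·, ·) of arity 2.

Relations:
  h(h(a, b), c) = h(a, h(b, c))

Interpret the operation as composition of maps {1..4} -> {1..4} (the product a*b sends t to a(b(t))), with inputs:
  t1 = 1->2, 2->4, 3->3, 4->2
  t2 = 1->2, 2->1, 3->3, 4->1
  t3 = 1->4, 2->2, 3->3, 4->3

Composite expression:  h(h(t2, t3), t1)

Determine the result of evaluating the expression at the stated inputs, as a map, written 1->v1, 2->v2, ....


1->1, 2->3, 3->3, 4->1

h(t2, t3) = 1->1, 2->1, 3->3, 4->3
h(h(t2, t3), t1) = 1->1, 2->3, 3->3, 4->1


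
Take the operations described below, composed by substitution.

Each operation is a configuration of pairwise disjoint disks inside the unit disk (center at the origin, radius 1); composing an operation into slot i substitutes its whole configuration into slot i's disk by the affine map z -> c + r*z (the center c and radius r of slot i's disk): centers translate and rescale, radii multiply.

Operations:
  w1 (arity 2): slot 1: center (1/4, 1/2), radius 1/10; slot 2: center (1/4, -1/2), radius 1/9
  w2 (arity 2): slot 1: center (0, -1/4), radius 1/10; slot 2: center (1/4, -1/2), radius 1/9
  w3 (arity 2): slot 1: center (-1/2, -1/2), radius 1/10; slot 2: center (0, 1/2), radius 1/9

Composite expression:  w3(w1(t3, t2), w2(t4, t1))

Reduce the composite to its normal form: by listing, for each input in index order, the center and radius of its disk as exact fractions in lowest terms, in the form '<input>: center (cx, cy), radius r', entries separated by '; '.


Only the slot chain above each t matters under w3; compose those maps.
input t3: composing its 2 substitution steps yields center (-19/40, -9/20), radius 1/100
input t2: composing its 2 substitution steps yields center (-19/40, -11/20), radius 1/90
input t4: composing its 2 substitution steps yields center (0, 17/36), radius 1/90
input t1: composing its 2 substitution steps yields center (1/36, 4/9), radius 1/81

t1: center (1/36, 4/9), radius 1/81; t2: center (-19/40, -11/20), radius 1/90; t3: center (-19/40, -9/20), radius 1/100; t4: center (0, 17/36), radius 1/90


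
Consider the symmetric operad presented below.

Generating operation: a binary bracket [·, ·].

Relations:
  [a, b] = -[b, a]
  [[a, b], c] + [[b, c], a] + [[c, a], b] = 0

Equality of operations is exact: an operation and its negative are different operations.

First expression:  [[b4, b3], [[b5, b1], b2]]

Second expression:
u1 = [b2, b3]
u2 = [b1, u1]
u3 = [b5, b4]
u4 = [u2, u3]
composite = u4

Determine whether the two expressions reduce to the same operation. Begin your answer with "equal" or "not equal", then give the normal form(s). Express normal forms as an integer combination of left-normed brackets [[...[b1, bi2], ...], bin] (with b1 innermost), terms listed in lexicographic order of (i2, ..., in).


not equal: they reduce to -[[[[b1, b5], b2], b3], b4] + [[[[b1, b5], b2], b4], b3] and -[[[[b1, b2], b3], b4], b5] + [[[[b1, b2], b3], b5], b4] + [[[[b1, b3], b2], b4], b5] - [[[[b1, b3], b2], b5], b4]

The first expression, normalized: -[[[[b1, b5], b2], b3], b4] + [[[[b1, b5], b2], b4], b3]
The second expression, normalized: -[[[[b1, b2], b3], b4], b5] + [[[[b1, b2], b3], b5], b4] + [[[[b1, b3], b2], b4], b5] - [[[[b1, b3], b2], b5], b4]
The normal forms differ: not equal.


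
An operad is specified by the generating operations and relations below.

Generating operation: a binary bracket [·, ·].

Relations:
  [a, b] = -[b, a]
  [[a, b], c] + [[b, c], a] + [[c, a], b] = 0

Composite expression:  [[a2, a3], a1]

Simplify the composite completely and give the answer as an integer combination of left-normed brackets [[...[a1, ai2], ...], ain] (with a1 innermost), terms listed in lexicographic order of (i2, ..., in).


-[[a1, a2], a3] + [[a1, a3], a2]

Antisymmetry and Jacobi reduce to a1-anchored left-normed brackets.
Composite bracket: [[a2, a3], a1]
Each bracket splits as ab - ba, giving 4 signed words (2^2 = 4).
Only words starting with a1 matter:
  sign of a1a2a3 is -1, so it contributes -[[a1, a2], a3]
  sign of a1a3a2 is +1, so it contributes +[[a1, a3], a2]


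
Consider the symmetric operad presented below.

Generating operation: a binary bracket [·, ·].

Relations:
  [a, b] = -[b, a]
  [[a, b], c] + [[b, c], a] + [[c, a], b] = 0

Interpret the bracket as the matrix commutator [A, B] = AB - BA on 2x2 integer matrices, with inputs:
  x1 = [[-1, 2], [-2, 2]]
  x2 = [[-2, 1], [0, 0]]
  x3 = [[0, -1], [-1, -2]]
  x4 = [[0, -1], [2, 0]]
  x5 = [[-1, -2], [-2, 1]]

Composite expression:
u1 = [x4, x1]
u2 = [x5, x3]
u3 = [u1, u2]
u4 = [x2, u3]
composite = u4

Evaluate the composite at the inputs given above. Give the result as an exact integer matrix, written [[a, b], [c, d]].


[[-24, -60], [-48, 24]]

[x4, x1] = [[-2, -3], [-6, 2]]
[x5, x3] = [[0, 6], [-6, 0]]
[[x4, x1], [x5, x3]] = [[54, -24], [-24, -54]]
[x2, [[x4, x1], [x5, x3]]] = [[-24, -60], [-48, 24]]


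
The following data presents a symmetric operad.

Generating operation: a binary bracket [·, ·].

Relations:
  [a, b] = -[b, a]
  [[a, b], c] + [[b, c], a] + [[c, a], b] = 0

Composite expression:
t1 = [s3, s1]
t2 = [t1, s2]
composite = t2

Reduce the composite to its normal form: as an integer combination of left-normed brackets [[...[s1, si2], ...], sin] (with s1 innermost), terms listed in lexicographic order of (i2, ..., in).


-[[s1, s3], s2]


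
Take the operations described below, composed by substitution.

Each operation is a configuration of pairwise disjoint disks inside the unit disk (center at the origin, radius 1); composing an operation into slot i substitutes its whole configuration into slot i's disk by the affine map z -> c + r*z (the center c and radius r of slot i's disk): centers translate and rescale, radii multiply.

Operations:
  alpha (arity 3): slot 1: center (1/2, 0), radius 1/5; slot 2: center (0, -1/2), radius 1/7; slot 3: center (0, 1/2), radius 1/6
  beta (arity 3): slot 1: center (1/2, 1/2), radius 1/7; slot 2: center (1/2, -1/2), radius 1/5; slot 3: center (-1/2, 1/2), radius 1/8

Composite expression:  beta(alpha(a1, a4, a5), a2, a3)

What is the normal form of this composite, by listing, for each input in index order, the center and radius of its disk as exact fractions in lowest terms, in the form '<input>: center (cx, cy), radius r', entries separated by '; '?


a1: center (4/7, 1/2), radius 1/35; a2: center (1/2, -1/2), radius 1/5; a3: center (-1/2, 1/2), radius 1/8; a4: center (1/2, 3/7), radius 1/49; a5: center (1/2, 4/7), radius 1/42

Nesting under beta composes maps z -> c + r*z down each a-path.
input a1: applying the 2 nested substitutions gives center (4/7, 1/2), radius 1/35
input a4: applying the 2 nested substitutions gives center (1/2, 3/7), radius 1/49
input a5: applying the 2 nested substitutions gives center (1/2, 4/7), radius 1/42
input a2: applying the 1 nested substitution gives center (1/2, -1/2), radius 1/5
input a3: applying the 1 nested substitution gives center (-1/2, 1/2), radius 1/8


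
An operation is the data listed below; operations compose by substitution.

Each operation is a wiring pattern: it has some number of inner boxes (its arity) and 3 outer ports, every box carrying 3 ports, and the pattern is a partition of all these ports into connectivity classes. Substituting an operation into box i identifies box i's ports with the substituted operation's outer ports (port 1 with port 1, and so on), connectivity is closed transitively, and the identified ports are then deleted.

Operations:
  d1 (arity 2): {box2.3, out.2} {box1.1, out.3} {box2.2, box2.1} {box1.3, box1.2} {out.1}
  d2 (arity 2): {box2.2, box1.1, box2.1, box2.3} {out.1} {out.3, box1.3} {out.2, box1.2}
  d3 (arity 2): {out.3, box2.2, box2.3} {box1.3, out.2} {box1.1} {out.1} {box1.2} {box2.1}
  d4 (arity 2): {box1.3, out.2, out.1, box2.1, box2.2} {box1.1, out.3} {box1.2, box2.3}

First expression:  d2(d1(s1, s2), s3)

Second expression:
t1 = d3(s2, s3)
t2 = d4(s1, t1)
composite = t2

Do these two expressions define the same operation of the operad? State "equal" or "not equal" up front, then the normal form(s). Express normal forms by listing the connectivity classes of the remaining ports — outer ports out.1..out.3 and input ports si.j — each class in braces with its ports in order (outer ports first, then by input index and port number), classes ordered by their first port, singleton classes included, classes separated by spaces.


In normal form, the first expression is {out.1} {out.2, s2.3} {out.3, s1.1} {s1.2, s1.3} {s2.1, s2.2} {s3.1, s3.2, s3.3}
In normal form, the second expression is {out.1, out.2, s1.3, s2.3} {out.3, s1.1} {s1.2, s3.2, s3.3} {s2.1} {s2.2} {s3.1}
No match — not equal.

not equal; first: {out.1} {out.2, s2.3} {out.3, s1.1} {s1.2, s1.3} {s2.1, s2.2} {s3.1, s3.2, s3.3}; second: {out.1, out.2, s1.3, s2.3} {out.3, s1.1} {s1.2, s3.2, s3.3} {s2.1} {s2.2} {s3.1}


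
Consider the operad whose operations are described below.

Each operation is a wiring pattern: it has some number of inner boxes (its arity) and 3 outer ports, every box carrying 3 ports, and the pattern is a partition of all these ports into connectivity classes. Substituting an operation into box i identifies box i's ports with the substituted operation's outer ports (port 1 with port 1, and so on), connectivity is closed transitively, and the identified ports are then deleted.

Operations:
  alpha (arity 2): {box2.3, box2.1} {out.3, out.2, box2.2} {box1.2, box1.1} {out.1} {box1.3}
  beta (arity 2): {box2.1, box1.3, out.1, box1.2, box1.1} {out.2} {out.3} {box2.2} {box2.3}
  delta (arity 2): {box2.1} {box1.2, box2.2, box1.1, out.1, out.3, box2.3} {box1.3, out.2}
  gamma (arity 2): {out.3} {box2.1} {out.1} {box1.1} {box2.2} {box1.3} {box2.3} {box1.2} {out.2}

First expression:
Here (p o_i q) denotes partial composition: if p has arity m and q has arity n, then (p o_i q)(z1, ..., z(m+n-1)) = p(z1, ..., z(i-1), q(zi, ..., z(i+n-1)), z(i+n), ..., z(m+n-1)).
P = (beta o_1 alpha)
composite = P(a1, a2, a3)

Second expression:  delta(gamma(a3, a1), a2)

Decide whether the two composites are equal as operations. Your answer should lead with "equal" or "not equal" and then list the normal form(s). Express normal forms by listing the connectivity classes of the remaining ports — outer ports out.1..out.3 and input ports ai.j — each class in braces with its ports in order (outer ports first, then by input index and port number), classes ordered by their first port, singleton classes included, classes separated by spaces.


not equal; first: {out.1, a2.2, a3.1} {out.2} {out.3} {a1.1, a1.2} {a1.3} {a2.1, a2.3} {a3.2} {a3.3}; second: {out.1, out.3, a2.2, a2.3} {out.2} {a1.1} {a1.2} {a1.3} {a2.1} {a3.1} {a3.2} {a3.3}


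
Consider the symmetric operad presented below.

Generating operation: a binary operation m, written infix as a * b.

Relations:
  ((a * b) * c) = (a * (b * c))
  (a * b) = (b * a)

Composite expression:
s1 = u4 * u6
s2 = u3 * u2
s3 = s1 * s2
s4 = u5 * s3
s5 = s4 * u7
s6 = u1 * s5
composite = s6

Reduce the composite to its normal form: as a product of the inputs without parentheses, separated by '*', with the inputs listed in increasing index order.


Reordering under m is free, so list the u-inputs canonically.
(u4 * u6) collapses to u4 * u6
(u3 * u2) collapses to u3 * u2
((u4 * u6) * (u3 * u2)) collapses to u4 * u6 * u3 * u2
(u5 * ((u4 * u6) * (u3 * u2))) collapses to u5 * u4 * u6 * u3 * u2
((u5 * ((u4 * u6) * (u3 * u2))) * u7) collapses to u5 * u4 * u6 * u3 * u2 * u7
(u1 * ((u5 * ((u4 * u6) * (u3 * u2))) * u7)) collapses to u1 * u5 * u4 * u6 * u3 * u2 * u7
the factors in increasing index order: u1 * u2 * u3 * u4 * u5 * u6 * u7

u1 * u2 * u3 * u4 * u5 * u6 * u7


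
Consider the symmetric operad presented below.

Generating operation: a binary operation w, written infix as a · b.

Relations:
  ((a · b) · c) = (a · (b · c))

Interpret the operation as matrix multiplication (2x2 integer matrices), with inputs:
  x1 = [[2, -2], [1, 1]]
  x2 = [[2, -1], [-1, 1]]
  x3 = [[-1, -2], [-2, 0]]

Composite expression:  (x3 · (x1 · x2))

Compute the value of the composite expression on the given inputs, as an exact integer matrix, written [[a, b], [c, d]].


[[-8, 4], [-12, 8]]

(x1 · x2) = [[6, -4], [1, 0]]
(x3 · (x1 · x2)) = [[-8, 4], [-12, 8]]


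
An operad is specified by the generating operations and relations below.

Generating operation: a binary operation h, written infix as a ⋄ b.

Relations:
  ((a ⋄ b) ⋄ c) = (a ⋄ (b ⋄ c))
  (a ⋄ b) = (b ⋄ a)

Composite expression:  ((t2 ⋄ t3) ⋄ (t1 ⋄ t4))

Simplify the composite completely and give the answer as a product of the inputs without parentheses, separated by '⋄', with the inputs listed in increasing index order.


Both nesting and order wash out for h; what remains is which t's occur.
(t2 ⋄ t3) spells out as t2 ⋄ t3
(t1 ⋄ t4) spells out as t1 ⋄ t4
((t2 ⋄ t3) ⋄ (t1 ⋄ t4)) spells out as t2 ⋄ t3 ⋄ t1 ⋄ t4
putting the inputs in ascending order: t1 ⋄ t2 ⋄ t3 ⋄ t4

t1 ⋄ t2 ⋄ t3 ⋄ t4


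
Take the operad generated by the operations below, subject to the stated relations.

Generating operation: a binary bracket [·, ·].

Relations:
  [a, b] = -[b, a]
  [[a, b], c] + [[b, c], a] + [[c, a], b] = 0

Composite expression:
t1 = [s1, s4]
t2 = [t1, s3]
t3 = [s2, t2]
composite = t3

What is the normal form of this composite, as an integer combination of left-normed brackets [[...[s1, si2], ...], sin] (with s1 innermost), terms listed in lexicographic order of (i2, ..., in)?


-[[[s1, s4], s3], s2]


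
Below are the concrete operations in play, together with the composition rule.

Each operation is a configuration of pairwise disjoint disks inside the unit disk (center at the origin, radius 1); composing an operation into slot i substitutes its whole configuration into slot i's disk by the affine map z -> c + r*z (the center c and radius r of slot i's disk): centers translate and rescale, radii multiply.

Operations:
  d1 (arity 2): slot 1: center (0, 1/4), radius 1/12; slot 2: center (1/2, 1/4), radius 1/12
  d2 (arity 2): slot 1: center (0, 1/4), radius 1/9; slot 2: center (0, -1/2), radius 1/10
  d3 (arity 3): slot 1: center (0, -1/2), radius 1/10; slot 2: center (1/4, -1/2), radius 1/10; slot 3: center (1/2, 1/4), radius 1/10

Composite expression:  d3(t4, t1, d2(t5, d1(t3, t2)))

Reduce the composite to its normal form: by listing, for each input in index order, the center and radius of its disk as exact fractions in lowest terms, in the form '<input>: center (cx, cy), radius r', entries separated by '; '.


Only the slot chain above each t matters under d3; compose those maps.
t4 passes through 1 substitution, ending at center (0, -1/2), radius 1/10
t1 passes through 1 substitution, ending at center (1/4, -1/2), radius 1/10
t5 passes through 2 substitutions, ending at center (1/2, 11/40), radius 1/90
t3 passes through 3 substitutions, ending at center (1/2, 81/400), radius 1/1200
t2 passes through 3 substitutions, ending at center (101/200, 81/400), radius 1/1200

t1: center (1/4, -1/2), radius 1/10; t2: center (101/200, 81/400), radius 1/1200; t3: center (1/2, 81/400), radius 1/1200; t4: center (0, -1/2), radius 1/10; t5: center (1/2, 11/40), radius 1/90


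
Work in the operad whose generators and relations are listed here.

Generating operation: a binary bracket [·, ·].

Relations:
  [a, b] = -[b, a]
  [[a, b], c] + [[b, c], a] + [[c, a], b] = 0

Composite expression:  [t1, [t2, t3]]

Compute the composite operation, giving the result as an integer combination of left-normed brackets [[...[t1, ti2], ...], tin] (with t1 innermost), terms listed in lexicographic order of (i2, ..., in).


[[t1, t2], t3] - [[t1, t3], t2]

In the tensor algebra, words opening t1 carry the t1-anchored form.
Composite bracket: [t1, [t2, t3]]
The bracket unfolds into 4 signed words via [a, b] = ab - ba (2^2 = 4).
Coefficients come from the t1-initial words:
  word t1t2t3 has sign +1, contributing +[[t1, t2], t3]
  word t1t3t2 has sign -1, contributing -[[t1, t3], t2]


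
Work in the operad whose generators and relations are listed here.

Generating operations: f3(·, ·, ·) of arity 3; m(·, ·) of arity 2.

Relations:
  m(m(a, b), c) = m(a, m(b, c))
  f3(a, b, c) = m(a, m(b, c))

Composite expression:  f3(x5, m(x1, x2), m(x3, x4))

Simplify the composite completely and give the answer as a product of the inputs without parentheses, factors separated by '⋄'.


Key point: f3 is associative — brackets drop, the x-order remains.
m(x1, x2) reduces to x1 ⋄ x2
m(x3, x4) reduces to x3 ⋄ x4
f3(x5, m(x1, x2), m(x3, x4)) reduces to x5 ⋄ x1 ⋄ x2 ⋄ x3 ⋄ x4

x5 ⋄ x1 ⋄ x2 ⋄ x3 ⋄ x4


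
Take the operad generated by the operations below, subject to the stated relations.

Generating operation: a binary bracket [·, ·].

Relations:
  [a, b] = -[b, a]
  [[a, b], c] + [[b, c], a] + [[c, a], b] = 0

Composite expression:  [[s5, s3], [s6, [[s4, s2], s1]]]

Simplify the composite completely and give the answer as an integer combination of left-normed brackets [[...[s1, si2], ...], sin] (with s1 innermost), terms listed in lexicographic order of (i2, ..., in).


-[[[[[s1, s2], s4], s6], s3], s5] + [[[[[s1, s2], s4], s6], s5], s3] + [[[[[s1, s4], s2], s6], s3], s5] - [[[[[s1, s4], s2], s6], s5], s3]

Skip Jacobi rewriting: expand, keep s1-initial words, read off terms.
Composite bracket: [[s5, s3], [s6, [[s4, s2], s1]]]
Each bracket splits as ab - ba, giving 32 signed words (2^5 = 32).
Only words starting with s1 matter:
  from s1s2s4s6s3s5, sign -1: term -[[[[[s1, s2], s4], s6], s3], s5]
  from s1s2s4s6s5s3, sign +1: term +[[[[[s1, s2], s4], s6], s5], s3]
  from s1s4s2s6s3s5, sign +1: term +[[[[[s1, s4], s2], s6], s3], s5]
  from s1s4s2s6s5s3, sign -1: term -[[[[[s1, s4], s2], s6], s5], s3]


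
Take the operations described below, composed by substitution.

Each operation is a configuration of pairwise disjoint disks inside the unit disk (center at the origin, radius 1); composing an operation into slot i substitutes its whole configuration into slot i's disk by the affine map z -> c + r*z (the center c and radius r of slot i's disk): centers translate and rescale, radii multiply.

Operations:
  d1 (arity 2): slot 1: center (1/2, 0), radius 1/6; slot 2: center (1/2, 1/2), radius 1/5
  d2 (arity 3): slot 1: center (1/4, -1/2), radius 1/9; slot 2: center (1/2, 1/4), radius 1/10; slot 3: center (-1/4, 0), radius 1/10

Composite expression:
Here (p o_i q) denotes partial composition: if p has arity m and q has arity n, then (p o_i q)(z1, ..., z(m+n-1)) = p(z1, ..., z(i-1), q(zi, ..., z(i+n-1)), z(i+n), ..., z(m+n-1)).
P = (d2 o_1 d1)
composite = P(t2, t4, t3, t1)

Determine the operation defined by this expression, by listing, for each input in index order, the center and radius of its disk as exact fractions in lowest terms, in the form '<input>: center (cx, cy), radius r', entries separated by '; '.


Follow each t-input down from d2: c' goes to c + r*c', radius to r*r'.
tracing t2 down its 2-map path: center (11/36, -1/2), radius 1/54
tracing t4 down its 2-map path: center (11/36, -4/9), radius 1/45
tracing t3 down its 1-map path: center (1/2, 1/4), radius 1/10
tracing t1 down its 1-map path: center (-1/4, 0), radius 1/10

t1: center (-1/4, 0), radius 1/10; t2: center (11/36, -1/2), radius 1/54; t3: center (1/2, 1/4), radius 1/10; t4: center (11/36, -4/9), radius 1/45


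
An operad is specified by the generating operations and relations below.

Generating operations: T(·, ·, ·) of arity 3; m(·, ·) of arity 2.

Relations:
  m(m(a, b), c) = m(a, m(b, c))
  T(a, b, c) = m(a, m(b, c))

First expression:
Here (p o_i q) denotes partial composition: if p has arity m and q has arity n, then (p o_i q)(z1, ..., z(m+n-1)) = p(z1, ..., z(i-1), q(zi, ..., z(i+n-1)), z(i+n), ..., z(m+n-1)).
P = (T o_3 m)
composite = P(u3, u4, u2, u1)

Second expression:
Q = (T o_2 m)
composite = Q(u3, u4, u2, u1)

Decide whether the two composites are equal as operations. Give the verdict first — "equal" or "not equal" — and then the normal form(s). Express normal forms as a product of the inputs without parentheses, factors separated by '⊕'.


equal — both sides give u3 ⊕ u4 ⊕ u2 ⊕ u1

The first expression, normalized: u3 ⊕ u4 ⊕ u2 ⊕ u1
The second expression, normalized: u3 ⊕ u4 ⊕ u2 ⊕ u1
The normal forms match — equal.


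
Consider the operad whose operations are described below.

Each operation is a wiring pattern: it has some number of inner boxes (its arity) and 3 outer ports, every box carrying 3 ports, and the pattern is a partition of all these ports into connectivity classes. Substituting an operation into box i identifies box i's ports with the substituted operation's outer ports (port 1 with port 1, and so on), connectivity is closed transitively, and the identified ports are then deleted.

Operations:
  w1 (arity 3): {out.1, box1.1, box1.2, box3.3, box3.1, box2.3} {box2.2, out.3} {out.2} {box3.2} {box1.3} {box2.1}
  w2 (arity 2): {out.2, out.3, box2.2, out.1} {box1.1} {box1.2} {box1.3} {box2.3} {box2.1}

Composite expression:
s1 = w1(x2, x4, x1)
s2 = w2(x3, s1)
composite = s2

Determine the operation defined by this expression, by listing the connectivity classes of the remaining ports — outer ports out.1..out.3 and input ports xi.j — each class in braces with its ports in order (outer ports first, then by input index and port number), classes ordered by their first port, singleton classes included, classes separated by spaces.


{out.1, out.2, out.3} {x1.1, x1.3, x2.1, x2.2, x4.3} {x1.2} {x2.3} {x3.1} {x3.2} {x3.3} {x4.1} {x4.2}


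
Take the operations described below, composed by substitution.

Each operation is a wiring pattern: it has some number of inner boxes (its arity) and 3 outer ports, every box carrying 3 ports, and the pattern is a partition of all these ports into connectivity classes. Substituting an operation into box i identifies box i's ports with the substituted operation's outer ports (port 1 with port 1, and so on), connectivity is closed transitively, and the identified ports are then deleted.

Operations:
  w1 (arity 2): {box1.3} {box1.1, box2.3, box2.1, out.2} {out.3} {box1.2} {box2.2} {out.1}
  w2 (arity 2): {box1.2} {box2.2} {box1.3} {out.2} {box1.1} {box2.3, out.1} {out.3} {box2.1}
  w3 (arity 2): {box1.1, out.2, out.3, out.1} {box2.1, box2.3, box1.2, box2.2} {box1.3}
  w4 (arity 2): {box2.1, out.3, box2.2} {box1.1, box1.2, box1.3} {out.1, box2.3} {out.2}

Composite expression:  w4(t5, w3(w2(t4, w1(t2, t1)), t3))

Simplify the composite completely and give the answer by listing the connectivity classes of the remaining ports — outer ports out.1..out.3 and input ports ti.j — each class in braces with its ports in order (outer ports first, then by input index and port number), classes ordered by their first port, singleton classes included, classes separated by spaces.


Treat the ports identified at w4 as solder joints: merge, then drop.
stage w1: inputs (t2, t1), connectivity {out.1} {out.2, t1.1, t1.3, t2.1} {out.3} {t1.2} {t2.2} {t2.3}, out.j its boundary
stage w2: inputs (t4, t2, t1), connectivity {out.1} {out.2} {out.3} {t1.1, t1.3, t2.1} {t1.2} {t2.2} {t2.3} {t4.1} {t4.2} {t4.3}, out.j its boundary
stage w3: inputs (t4, t2, t1, t3), connectivity {out.1, out.2, out.3} {t1.1, t1.3, t2.1} {t1.2} {t2.2} {t2.3} {t3.1, t3.2, t3.3} {t4.1} {t4.2} {t4.3}, out.j its boundary
stage w4: inputs (t5, t4, t2, t1, t3), connectivity {out.1, out.3} {out.2} {t1.1, t1.3, t2.1} {t1.2} {t2.2} {t2.3} {t3.1, t3.2, t3.3} {t4.1} {t4.2} {t4.3} {t5.1, t5.2, t5.3}, out.j its boundary

{out.1, out.3} {out.2} {t1.1, t1.3, t2.1} {t1.2} {t2.2} {t2.3} {t3.1, t3.2, t3.3} {t4.1} {t4.2} {t4.3} {t5.1, t5.2, t5.3}


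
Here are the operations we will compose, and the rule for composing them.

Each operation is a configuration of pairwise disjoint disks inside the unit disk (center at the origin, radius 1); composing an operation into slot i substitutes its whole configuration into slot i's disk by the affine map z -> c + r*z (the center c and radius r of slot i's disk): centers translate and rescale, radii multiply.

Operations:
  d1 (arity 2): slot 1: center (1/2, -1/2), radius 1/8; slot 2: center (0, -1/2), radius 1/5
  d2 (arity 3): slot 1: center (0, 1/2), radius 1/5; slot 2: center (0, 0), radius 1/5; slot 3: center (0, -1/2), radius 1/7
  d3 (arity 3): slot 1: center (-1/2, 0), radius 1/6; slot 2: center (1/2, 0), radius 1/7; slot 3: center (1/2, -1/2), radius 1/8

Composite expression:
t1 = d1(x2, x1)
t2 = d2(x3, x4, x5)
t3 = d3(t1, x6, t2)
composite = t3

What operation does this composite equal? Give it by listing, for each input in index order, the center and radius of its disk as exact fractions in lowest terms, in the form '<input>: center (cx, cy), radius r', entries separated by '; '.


x1: center (-1/2, -1/12), radius 1/30; x2: center (-5/12, -1/12), radius 1/48; x3: center (1/2, -7/16), radius 1/40; x4: center (1/2, -1/2), radius 1/40; x5: center (1/2, -9/16), radius 1/56; x6: center (1/2, 0), radius 1/7

Only the slot chain above each x matters under d3; compose those maps.
x2: after 2 affine steps, its disk has center (-5/12, -1/12), radius 1/48
x1: after 2 affine steps, its disk has center (-1/2, -1/12), radius 1/30
x6: after 1 affine step, its disk has center (1/2, 0), radius 1/7
x3: after 2 affine steps, its disk has center (1/2, -7/16), radius 1/40
x4: after 2 affine steps, its disk has center (1/2, -1/2), radius 1/40
x5: after 2 affine steps, its disk has center (1/2, -9/16), radius 1/56


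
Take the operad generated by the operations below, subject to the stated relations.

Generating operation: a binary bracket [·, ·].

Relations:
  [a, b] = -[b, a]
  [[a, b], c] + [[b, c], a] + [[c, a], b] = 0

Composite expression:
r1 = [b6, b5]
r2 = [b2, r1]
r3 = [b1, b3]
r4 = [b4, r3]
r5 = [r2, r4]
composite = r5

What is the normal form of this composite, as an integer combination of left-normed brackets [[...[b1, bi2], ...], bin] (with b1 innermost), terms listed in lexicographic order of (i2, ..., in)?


-[[[[[b1, b3], b4], b2], b5], b6] + [[[[[b1, b3], b4], b2], b6], b5] + [[[[[b1, b3], b4], b5], b6], b2] - [[[[[b1, b3], b4], b6], b5], b2]


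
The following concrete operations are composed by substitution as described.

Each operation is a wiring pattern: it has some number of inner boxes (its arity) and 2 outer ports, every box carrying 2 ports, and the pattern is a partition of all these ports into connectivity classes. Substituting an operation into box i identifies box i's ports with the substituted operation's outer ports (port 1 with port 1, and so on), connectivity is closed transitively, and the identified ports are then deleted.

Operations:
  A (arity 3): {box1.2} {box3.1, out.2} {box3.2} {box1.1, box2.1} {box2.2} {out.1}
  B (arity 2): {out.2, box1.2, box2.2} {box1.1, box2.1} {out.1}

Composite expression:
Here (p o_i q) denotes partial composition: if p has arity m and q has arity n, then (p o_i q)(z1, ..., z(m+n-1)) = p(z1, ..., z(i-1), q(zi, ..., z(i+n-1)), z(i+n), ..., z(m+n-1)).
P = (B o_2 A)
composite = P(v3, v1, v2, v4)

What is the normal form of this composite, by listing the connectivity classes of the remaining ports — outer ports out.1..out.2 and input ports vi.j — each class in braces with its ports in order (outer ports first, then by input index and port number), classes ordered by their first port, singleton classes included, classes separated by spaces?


{out.1} {out.2, v3.2, v4.1} {v1.1, v2.1} {v1.2} {v2.2} {v3.1} {v4.2}

After gluing at B, chains via deleted ports link the v-ports.
stage A: inputs (v1, v2, v4), connectivity {out.1} {out.2, v4.1} {v1.1, v2.1} {v1.2} {v2.2} {v4.2}, out.j its boundary
stage B: inputs (v3, v1, v2, v4), connectivity {out.1} {out.2, v3.2, v4.1} {v1.1, v2.1} {v1.2} {v2.2} {v3.1} {v4.2}, out.j its boundary


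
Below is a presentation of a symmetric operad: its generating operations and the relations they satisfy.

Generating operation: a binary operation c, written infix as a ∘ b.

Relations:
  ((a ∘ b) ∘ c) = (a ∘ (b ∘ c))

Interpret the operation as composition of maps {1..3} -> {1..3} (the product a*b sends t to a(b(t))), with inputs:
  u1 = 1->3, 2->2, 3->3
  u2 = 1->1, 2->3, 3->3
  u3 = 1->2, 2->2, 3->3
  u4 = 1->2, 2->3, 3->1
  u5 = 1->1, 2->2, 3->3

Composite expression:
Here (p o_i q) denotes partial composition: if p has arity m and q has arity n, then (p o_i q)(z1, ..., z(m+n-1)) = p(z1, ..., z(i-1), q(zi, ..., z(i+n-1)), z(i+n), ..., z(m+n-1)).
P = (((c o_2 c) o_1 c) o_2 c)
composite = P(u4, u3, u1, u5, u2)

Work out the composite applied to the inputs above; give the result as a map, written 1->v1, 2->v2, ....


(u3 ∘ u1) = 1->3, 2->2, 3->3
(u4 ∘ (u3 ∘ u1)) = 1->1, 2->3, 3->1
(u5 ∘ u2) = 1->1, 2->3, 3->3
((u4 ∘ (u3 ∘ u1)) ∘ (u5 ∘ u2)) = 1->1, 2->1, 3->1

1->1, 2->1, 3->1


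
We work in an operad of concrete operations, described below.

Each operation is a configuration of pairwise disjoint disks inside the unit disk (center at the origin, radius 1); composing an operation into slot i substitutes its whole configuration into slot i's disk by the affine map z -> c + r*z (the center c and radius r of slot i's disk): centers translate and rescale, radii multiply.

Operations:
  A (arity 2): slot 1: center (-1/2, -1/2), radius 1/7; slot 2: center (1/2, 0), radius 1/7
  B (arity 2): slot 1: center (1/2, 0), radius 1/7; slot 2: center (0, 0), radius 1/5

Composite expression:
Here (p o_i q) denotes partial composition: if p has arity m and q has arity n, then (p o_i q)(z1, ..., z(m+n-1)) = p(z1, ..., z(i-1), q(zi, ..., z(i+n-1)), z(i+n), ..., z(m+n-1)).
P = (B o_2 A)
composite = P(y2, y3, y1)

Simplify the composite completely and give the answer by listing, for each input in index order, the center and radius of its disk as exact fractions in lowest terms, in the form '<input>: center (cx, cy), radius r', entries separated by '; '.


Follow each y-input down from B: c' goes to c + r*c', radius to r*r'.
tracing y2 down its 1-map path: center (1/2, 0), radius 1/7
tracing y3 down its 2-map path: center (-1/10, -1/10), radius 1/35
tracing y1 down its 2-map path: center (1/10, 0), radius 1/35

y1: center (1/10, 0), radius 1/35; y2: center (1/2, 0), radius 1/7; y3: center (-1/10, -1/10), radius 1/35


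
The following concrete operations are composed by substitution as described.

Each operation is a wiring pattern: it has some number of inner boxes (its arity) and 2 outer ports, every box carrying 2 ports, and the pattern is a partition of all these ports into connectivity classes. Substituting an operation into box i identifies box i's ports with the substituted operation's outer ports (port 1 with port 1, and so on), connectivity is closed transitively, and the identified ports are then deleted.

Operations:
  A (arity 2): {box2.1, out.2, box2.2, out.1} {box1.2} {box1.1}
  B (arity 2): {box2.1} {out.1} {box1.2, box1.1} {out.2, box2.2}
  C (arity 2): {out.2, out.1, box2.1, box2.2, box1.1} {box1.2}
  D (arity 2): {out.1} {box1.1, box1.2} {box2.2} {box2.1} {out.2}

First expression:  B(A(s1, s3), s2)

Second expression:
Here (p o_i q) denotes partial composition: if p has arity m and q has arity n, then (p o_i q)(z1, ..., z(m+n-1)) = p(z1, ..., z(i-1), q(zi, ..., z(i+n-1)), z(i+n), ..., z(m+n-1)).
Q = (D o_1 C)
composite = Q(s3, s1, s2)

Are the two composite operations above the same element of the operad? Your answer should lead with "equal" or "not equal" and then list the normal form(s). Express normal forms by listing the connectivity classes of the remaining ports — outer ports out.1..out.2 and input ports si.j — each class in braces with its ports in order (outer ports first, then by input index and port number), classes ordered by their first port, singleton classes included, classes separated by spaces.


not equal; the first gives {out.1} {out.2, s2.2} {s1.1} {s1.2} {s2.1} {s3.1, s3.2} and the second {out.1} {out.2} {s1.1, s1.2, s3.1} {s2.1} {s2.2} {s3.2}

The first composite normalizes to {out.1} {out.2, s2.2} {s1.1} {s1.2} {s2.1} {s3.1, s3.2}
The second composite normalizes to {out.1} {out.2} {s1.1, s1.2, s3.1} {s2.1} {s2.2} {s3.2}
No match — not equal.


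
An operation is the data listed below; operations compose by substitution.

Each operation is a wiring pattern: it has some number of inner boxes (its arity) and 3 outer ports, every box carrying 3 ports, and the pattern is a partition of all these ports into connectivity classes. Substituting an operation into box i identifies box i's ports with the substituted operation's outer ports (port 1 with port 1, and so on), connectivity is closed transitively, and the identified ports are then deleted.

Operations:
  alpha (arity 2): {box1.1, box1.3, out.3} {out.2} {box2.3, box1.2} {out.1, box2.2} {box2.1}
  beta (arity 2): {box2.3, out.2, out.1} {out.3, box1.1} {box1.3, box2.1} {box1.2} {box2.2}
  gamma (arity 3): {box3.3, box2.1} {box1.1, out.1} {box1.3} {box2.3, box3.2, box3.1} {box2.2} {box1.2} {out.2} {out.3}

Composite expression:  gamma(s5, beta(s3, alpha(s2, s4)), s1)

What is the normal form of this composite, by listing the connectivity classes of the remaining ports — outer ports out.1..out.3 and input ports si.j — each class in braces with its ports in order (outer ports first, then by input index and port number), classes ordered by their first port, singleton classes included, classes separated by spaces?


Substituting into gamma glues patterns; closure does the rest.
after alpha, the pattern on (s2, s4) reads {out.1, s4.2} {out.2} {out.3, s2.1, s2.3} {s2.2, s4.3} {s4.1} (out.j = its outer ports)
after beta, the pattern on (s3, s2, s4) reads {out.1, out.2, s2.1, s2.3} {out.3, s3.1} {s2.2, s4.3} {s3.2} {s3.3, s4.2} {s4.1} (out.j = its outer ports)
after gamma, the pattern on (s5, s3, s2, s4, s1) reads {out.1, s5.1} {out.2} {out.3} {s1.1, s1.2, s3.1} {s1.3, s2.1, s2.3} {s2.2, s4.3} {s3.2} {s3.3, s4.2} {s4.1} {s5.2} {s5.3} (out.j = its outer ports)

{out.1, s5.1} {out.2} {out.3} {s1.1, s1.2, s3.1} {s1.3, s2.1, s2.3} {s2.2, s4.3} {s3.2} {s3.3, s4.2} {s4.1} {s5.2} {s5.3}


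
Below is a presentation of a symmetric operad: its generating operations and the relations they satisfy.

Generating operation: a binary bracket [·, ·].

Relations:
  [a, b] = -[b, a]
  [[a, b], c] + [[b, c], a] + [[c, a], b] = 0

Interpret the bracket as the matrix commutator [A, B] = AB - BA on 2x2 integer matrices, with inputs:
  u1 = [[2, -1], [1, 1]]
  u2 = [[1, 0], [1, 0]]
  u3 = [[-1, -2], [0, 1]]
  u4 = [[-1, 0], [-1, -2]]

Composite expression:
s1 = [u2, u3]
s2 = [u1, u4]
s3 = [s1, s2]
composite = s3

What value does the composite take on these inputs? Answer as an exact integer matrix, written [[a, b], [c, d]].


[[-2, 8], [-12, 2]]

[u2, u3] = [[2, -2], [-2, -2]]
[u1, u4] = [[1, 1], [2, -1]]
[[u2, u3], [u1, u4]] = [[-2, 8], [-12, 2]]


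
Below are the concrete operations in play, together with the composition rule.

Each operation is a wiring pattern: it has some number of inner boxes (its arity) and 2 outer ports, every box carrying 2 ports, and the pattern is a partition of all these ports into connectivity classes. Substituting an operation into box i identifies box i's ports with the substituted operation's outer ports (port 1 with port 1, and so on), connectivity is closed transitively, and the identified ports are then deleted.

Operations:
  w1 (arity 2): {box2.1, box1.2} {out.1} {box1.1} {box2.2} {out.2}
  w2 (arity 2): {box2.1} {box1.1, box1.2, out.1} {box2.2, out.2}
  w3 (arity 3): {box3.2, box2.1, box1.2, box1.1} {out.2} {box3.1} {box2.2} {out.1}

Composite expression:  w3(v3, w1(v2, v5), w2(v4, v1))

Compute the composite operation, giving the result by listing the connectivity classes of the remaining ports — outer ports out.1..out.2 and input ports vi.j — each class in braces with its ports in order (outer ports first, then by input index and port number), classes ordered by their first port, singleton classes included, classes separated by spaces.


{out.1} {out.2} {v1.1} {v1.2, v3.1, v3.2} {v2.1} {v2.2, v5.1} {v4.1, v4.2} {v5.2}

Substituting into w3 glues patterns; closure does the rest.
after w1, the pattern on (v2, v5) reads {out.1} {out.2} {v2.1} {v2.2, v5.1} {v5.2} (out.j = its outer ports)
after w2, the pattern on (v4, v1) reads {out.1, v4.1, v4.2} {out.2, v1.2} {v1.1} (out.j = its outer ports)
after w3, the pattern on (v3, v2, v5, v4, v1) reads {out.1} {out.2} {v1.1} {v1.2, v3.1, v3.2} {v2.1} {v2.2, v5.1} {v4.1, v4.2} {v5.2} (out.j = its outer ports)


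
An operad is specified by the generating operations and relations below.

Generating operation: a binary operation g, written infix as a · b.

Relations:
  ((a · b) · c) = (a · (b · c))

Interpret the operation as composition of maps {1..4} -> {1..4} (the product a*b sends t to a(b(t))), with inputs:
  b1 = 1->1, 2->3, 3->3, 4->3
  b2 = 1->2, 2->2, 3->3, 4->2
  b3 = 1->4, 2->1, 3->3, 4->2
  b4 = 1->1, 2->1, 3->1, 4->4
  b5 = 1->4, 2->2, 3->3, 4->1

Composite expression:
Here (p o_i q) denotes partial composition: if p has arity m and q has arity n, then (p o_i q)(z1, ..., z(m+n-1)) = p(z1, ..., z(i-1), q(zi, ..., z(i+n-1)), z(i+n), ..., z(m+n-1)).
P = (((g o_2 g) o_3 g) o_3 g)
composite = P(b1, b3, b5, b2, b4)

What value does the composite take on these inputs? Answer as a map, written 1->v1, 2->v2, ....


1->1, 2->1, 3->1, 4->1


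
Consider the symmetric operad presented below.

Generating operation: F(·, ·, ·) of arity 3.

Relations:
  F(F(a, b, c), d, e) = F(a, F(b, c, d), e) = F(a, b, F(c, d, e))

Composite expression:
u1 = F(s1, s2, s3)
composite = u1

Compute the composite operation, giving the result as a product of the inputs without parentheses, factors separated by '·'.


Key point: F is associative — brackets drop, the s-order remains.
F(s1, s2, s3) linearizes to s1 · s2 · s3

s1 · s2 · s3


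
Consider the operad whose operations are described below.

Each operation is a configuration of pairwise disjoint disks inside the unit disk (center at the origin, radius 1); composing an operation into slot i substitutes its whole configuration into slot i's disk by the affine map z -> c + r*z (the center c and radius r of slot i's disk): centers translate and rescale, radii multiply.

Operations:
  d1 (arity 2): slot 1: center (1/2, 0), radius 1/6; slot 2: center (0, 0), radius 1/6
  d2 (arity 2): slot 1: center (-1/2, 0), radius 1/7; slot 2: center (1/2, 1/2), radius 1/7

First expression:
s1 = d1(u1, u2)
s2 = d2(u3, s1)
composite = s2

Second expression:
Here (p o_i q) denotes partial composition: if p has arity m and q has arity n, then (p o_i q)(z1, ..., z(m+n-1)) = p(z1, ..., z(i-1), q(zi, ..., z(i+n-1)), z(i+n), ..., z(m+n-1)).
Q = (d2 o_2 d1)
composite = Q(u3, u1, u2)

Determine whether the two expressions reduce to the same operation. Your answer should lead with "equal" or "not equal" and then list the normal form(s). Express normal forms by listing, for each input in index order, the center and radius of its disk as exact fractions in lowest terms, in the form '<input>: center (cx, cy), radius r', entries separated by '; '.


equal; the common form is u1: center (4/7, 1/2), radius 1/42; u2: center (1/2, 1/2), radius 1/42; u3: center (-1/2, 0), radius 1/7

The first composite normalizes to u1: center (4/7, 1/2), radius 1/42; u2: center (1/2, 1/2), radius 1/42; u3: center (-1/2, 0), radius 1/7
The second composite normalizes to u1: center (4/7, 1/2), radius 1/42; u2: center (1/2, 1/2), radius 1/42; u3: center (-1/2, 0), radius 1/7
The normal forms match — equal.


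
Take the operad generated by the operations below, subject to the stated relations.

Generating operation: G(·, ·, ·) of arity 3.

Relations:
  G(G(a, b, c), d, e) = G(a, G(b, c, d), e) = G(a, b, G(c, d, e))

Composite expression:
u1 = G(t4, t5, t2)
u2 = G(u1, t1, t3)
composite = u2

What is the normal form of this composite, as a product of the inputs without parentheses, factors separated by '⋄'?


t4 ⋄ t5 ⋄ t2 ⋄ t1 ⋄ t3

Every regrouping of G is equal, so read the t-inputs in written order.
G(t4, t5, t2) spells out as t4 ⋄ t5 ⋄ t2
G(G(t4, t5, t2), t1, t3) spells out as t4 ⋄ t5 ⋄ t2 ⋄ t1 ⋄ t3
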